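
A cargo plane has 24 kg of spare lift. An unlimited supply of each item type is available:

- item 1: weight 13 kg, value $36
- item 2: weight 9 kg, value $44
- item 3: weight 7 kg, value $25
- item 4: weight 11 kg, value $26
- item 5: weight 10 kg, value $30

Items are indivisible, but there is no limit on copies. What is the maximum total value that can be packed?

Best value-per-unit is item 2 at 44/9; filling with it alone gives 2×44 = 88.
Optimal mix: 1×item 2 + 2×item 3 → weight 23, value 94.

$94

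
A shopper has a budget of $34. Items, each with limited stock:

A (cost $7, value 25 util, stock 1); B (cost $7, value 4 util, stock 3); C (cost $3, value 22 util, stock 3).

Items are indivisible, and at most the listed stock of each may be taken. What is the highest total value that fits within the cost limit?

Top feasible selections:
- 1×A + 2×B + 3×C: cost 30, value 99
- 1×A + 1×B + 3×C: cost 23, value 95
- 1×A + 3×C: cost 16, value 91
Best: 99 util.

99 util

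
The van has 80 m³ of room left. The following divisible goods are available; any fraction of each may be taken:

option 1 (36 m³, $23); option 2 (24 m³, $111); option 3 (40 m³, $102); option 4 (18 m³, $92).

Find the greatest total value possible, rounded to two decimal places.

Take in order of value per unit:
- option 4 (92/18 per unit): all 18 → value 92, running total 92.00
- option 2 (111/24 per unit): all 24 → value 111, running total 203.00
- option 3 (102/40 per unit): 38 of 40 → value 38×102/40 = 96.9000, running total 299.90
Total 299.90.

299.90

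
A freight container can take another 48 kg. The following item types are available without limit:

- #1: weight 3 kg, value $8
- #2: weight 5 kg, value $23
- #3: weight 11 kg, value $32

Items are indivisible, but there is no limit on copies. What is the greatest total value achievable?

$215

Best value-per-unit is #2 at 23/5; filling with it alone gives 9×23 = 207.
Optimal mix: 1×#1 + 9×#2 → weight 48, value 215.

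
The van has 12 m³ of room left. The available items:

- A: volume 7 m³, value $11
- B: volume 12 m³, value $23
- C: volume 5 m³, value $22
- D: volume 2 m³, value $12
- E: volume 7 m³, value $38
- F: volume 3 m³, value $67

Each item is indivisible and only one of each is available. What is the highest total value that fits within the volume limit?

$117

Check high-value combinations within 12 m³:
- D+E+F: volume 2+7+3=12, value 12+38+67=117
- E+F: volume 7+3=10, value 38+67=105
- C+D+F: volume 5+2+3=10, value 22+12+67=101
- A+D+F: volume 7+2+3=12, value 11+12+67=90
Best: $117.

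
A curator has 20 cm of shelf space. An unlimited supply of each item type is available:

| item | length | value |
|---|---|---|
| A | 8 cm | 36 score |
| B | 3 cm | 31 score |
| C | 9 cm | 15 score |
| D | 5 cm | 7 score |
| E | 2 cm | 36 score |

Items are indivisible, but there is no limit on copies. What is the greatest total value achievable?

360 score

Best value-per-unit is E at 36/2, and filling with it alone uses length 10×2=20. No mix of the others beats 10×36 = 360.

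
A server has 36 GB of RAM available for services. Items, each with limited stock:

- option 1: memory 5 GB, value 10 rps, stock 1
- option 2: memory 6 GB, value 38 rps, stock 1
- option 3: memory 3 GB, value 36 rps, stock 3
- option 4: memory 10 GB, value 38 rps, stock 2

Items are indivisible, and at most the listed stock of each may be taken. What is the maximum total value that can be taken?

Best selections within memory 36 and stock limits:
- 1×option 2 + 3×option 3 + 2×option 4: memory 35, value 222
- 1×option 1 + 1×option 2 + 3×option 3 + 1×option 4: memory 30, value 194
- 1×option 1 + 3×option 3 + 2×option 4: memory 34, value 194
- 1×option 2 + 2×option 3 + 2×option 4: memory 32, value 186
Best: 222 rps.

222 rps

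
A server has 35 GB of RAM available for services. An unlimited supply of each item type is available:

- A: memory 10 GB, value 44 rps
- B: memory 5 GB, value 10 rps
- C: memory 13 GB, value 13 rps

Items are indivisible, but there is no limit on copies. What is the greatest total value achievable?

Best value-per-unit is A at 44/10; filling with it alone gives 3×44 = 132.
Optimal mix: 3×A + 1×B → memory 35, value 142.

142 rps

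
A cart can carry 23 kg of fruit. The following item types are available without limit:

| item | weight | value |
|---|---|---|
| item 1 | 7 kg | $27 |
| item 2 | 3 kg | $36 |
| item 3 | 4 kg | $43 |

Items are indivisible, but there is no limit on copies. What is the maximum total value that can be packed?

Best value-per-unit is item 2 at 36/3; filling with it alone gives 7×36 = 252.
Optimal mix: 5×item 2 + 2×item 3 → weight 23, value 266.

$266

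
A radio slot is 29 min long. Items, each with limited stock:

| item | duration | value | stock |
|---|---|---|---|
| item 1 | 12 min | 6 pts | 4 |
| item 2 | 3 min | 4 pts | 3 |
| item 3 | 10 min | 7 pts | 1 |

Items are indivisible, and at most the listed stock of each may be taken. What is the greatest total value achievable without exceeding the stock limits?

Top feasible selections:
- 1×item 1 + 2×item 2 + 1×item 3: duration 28, value 21
- 3×item 2 + 1×item 3: duration 19, value 19
- 1×item 1 + 3×item 2: duration 21, value 18
Best: 21 pts.

21 pts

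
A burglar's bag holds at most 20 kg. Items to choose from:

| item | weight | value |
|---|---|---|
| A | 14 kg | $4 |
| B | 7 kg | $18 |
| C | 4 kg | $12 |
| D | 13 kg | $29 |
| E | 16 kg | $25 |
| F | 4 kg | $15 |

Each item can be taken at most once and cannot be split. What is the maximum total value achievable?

Check high-value combinations within 20 kg:
- B+D: weight 7+13=20, value 18+29=47
- B+C+F: weight 7+4+4=15, value 18+12+15=45
- D+F: weight 13+4=17, value 29+15=44
Best: $47.

$47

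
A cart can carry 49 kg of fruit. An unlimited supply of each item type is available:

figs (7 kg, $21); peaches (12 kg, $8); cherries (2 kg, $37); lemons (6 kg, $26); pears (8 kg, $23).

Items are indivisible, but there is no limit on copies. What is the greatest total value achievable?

$888

Best value-per-unit is cherries at 37/2, and filling with it alone uses weight 24×2=48. No mix of the others beats 24×37 = 888.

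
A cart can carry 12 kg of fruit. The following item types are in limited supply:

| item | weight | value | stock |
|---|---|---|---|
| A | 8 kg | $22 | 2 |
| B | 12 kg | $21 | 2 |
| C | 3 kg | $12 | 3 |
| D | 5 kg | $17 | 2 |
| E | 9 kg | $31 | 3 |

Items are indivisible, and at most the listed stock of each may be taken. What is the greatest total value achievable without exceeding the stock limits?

$43

Top feasible selections:
- 1×C + 1×E: weight 12, value 43
- 2×C + 1×D: weight 11, value 41
Best: $43.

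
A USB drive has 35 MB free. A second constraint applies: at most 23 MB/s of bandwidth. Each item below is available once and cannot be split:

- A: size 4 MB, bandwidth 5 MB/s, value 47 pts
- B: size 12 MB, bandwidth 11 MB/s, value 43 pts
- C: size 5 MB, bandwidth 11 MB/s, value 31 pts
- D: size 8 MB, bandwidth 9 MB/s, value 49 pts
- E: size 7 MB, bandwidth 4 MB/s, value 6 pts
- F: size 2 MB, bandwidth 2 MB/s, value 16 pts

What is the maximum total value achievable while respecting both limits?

118 pts

Feasible sets respecting both limits:
- A+D+E+F: size 21, bandwidth 20, value 118
- A+D+F: size 14, bandwidth 16, value 112
- A+B+E+F: size 25, bandwidth 22, value 112
- B+D+F: size 22, bandwidth 22, value 108
Best: 118 pts.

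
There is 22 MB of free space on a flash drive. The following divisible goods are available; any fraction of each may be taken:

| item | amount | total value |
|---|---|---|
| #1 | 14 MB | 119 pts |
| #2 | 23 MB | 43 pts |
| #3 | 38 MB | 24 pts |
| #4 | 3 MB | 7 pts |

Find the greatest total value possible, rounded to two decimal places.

135.35

Take in order of value per unit:
- #1 (119/14 per unit): all 14 → value 119, running total 119.00
- #4 (7/3 per unit): all 3 → value 7, running total 126.00
- #2 (43/23 per unit): 5 of 23 → value 5×43/23 = 9.3478, running total 135.35
Total 135.35.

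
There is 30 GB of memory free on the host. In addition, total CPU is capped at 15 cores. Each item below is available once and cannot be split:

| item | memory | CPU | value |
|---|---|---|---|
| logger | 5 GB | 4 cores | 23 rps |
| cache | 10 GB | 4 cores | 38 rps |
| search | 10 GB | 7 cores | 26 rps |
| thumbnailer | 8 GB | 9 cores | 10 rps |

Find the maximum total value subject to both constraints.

87 rps

Feasible sets respecting both limits:
- logger+cache+search: memory 25, CPU 15, value 87
- cache+search: memory 20, CPU 11, value 64
- logger+cache: memory 15, CPU 8, value 61
- logger+search: memory 15, CPU 11, value 49
Best: 87 rps.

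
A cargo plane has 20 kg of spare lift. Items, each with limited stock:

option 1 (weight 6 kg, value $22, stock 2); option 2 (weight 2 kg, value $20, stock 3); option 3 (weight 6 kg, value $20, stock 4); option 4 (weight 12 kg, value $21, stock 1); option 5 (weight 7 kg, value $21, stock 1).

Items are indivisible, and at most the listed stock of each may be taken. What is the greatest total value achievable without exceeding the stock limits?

Best selections within weight 20 and stock limits:
- 2×option 1 + 3×option 2: weight 18, value 104
- 1×option 1 + 3×option 2 + 1×option 5: weight 19, value 103
- 1×option 1 + 3×option 2 + 1×option 3: weight 18, value 102
Best: $104.

$104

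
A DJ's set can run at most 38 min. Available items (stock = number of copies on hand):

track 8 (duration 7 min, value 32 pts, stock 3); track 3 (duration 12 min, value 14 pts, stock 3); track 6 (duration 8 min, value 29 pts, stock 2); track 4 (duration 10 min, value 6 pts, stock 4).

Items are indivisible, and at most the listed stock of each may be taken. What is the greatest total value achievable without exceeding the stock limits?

154 pts

Top feasible selections:
- 3×track 8 + 2×track 6: duration 37, value 154
- 3×track 8 + 1×track 6: duration 29, value 125
Best: 154 pts.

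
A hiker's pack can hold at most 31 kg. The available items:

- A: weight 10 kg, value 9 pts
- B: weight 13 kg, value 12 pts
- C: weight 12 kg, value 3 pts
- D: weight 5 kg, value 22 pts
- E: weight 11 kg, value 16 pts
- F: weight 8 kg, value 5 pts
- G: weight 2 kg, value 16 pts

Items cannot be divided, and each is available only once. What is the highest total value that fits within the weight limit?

66 pts

Check high-value combinations within 31 kg:
- B+D+E+G: weight 13+5+11+2=31, value 12+22+16+16=66
- A+D+E+G: weight 10+5+11+2=28, value 9+22+16+16=63
- D+E+F+G: weight 5+11+8+2=26, value 22+16+5+16=59
- A+B+D+G: weight 10+13+5+2=30, value 9+12+22+16=59
- C+D+E+G: weight 12+5+11+2=30, value 3+22+16+16=57
Best: 66 pts.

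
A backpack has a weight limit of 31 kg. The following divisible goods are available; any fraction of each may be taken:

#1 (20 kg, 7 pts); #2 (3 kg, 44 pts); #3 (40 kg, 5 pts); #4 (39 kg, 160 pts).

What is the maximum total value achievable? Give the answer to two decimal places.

158.87

Take in order of value per unit:
- #2 (44/3 per unit): all 3 → value 44, running total 44.00
- #4 (160/39 per unit): 28 of 39 → value 28×160/39 = 114.8718, running total 158.87
Total 158.87.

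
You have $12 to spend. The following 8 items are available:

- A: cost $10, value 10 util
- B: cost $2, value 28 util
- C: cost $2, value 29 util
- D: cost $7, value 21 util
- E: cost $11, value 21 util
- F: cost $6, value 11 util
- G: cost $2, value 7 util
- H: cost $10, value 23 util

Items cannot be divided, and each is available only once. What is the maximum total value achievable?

This is a 0/1 knapsack; check combinations near the capacity.
- B+C+D: cost 2+2+7=11, value 28+29+21=78
- B+C+F+G: cost 2+2+6+2=12, value 28+29+11+7=75
- B+C+F: cost 2+2+6=10, value 28+29+11=68
- B+C+G: cost 2+2+2=6, value 28+29+7=64
- B+C: cost 2+2=4, value 28+29=57
Best: 78 util.

78 util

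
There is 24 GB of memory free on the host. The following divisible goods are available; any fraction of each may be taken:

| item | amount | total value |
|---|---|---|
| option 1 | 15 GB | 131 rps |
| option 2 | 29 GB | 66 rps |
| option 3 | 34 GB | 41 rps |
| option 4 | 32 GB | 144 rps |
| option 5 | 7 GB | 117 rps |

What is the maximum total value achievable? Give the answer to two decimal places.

257.00

Take in order of value per unit:
- option 5 (117/7 per unit): all 7 → value 117, running total 117.00
- option 1 (131/15 per unit): all 15 → value 131, running total 248.00
- option 4 (144/32 per unit): 2 of 32 → value 2×144/32 = 9.0000, running total 257.00
Total 257.00.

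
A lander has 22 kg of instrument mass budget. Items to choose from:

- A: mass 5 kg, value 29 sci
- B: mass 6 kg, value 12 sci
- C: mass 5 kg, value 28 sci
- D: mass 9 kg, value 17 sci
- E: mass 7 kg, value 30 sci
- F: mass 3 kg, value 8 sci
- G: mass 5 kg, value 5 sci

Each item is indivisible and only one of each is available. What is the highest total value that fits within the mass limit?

95 sci

This is a 0/1 knapsack; check combinations near the capacity.
- A+C+E+F: mass 5+5+7+3=20, value 29+28+30+8=95
- A+C+E+G: mass 5+5+7+5=22, value 29+28+30+5=92
- A+C+E: mass 5+5+7=17, value 29+28+30=87
Best: 95 sci.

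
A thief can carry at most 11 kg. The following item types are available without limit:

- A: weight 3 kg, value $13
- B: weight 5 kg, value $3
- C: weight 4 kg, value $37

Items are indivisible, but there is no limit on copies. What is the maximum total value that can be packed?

Best value-per-unit is C at 37/4; filling with it alone gives 2×37 = 74.
Optimal mix: 1×A + 2×C → weight 11, value 87.

$87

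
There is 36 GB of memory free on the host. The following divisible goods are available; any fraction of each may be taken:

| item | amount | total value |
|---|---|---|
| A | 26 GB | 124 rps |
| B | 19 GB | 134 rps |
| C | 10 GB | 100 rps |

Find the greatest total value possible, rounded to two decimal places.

Take in order of value per unit:
- C (100/10 per unit): all 10 → value 100, running total 100.00
- B (134/19 per unit): all 19 → value 134, running total 234.00
- A (124/26 per unit): 7 of 26 → value 7×124/26 = 33.3846, running total 267.38
Total 267.38.

267.38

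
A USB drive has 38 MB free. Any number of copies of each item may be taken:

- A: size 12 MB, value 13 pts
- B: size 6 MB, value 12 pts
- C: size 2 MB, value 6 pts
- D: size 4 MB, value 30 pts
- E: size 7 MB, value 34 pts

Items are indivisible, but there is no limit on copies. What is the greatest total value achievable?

Best value-per-unit is D at 30/4; filling with it alone gives 9×30 = 270.
Optimal mix: 1×C + 9×D → size 38, value 276.

276 pts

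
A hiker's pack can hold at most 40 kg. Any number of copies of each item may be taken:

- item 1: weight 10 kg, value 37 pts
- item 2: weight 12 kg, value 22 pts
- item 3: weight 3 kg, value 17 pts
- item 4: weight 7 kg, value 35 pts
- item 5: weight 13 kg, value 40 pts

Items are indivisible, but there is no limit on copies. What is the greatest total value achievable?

222 pts

Best value-per-unit is item 3 at 17/3; filling with it alone gives 13×17 = 221.
Optimal mix: 11×item 3 + 1×item 4 → weight 40, value 222.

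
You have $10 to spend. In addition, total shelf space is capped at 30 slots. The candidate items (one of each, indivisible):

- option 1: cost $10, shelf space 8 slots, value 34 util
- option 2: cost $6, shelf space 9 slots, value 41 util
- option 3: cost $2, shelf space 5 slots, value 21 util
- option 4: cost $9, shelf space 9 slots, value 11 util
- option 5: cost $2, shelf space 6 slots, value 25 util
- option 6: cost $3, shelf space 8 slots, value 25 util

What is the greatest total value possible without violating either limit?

87 util

Feasible sets respecting both limits:
- option 2+option 3+option 5: cost 10, shelf space 20, value 87
- option 3+option 5+option 6: cost 7, shelf space 19, value 71
- option 2+option 5: cost 8, shelf space 15, value 66
- option 2+option 6: cost 9, shelf space 17, value 66
Best: 87 util.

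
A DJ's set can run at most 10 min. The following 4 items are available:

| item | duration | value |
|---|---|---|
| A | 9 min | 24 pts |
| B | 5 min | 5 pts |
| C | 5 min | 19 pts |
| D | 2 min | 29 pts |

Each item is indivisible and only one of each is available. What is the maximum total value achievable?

48 pts

Check high-value combinations within 10 min:
- C+D: duration 5+2=7, value 19+29=48
- B+D: duration 5+2=7, value 5+29=34
- D: duration 2, value 29
- A: duration 9, value 24
Best: 48 pts.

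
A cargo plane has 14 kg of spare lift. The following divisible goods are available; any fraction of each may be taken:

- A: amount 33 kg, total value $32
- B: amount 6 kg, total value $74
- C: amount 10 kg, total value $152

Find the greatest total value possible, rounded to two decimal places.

Take in order of value per unit:
- C (152/10 per unit): all 10 → value 152, running total 152.00
- B (74/6 per unit): 4 of 6 → value 4×74/6 = 49.3333, running total 201.33
Total 201.33.

201.33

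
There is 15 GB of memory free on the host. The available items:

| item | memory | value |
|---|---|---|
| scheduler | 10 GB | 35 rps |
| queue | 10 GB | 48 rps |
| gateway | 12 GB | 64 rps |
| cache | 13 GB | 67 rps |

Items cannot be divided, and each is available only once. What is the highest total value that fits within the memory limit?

67 rps

Check high-value combinations within 15 GB:
- cache: memory 13, value 67
- gateway: memory 12, value 64
- queue: memory 10, value 48
- scheduler: memory 10, value 35
Best: 67 rps.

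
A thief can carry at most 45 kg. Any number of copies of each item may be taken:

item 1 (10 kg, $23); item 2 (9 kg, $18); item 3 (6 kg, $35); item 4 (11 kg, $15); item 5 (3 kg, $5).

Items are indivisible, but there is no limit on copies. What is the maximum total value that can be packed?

$250

Best value-per-unit is item 3 at 35/6; filling with it alone gives 7×35 = 245.
Optimal mix: 7×item 3 + 1×item 5 → weight 45, value 250.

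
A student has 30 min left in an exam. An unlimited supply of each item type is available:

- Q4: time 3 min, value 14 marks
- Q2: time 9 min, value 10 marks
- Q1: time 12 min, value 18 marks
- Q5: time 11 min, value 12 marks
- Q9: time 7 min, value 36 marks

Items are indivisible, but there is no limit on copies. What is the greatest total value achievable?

Best value-per-unit is Q9 at 36/7; filling with it alone gives 4×36 = 144.
Optimal mix: 3×Q4 + 3×Q9 → time 30, value 150.

150 marks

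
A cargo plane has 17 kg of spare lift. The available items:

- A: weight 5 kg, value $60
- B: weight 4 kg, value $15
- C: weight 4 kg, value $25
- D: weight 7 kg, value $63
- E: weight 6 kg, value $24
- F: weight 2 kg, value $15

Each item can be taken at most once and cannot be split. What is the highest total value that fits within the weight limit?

This is a 0/1 knapsack; check combinations near the capacity.
- A+C+D: weight 5+4+7=16, value 60+25+63=148
- A+D+F: weight 5+7+2=14, value 60+63+15=138
- A+B+D: weight 5+4+7=16, value 60+15+63=138
- A+C+E+F: weight 5+4+6+2=17, value 60+25+24+15=124
- A+D: weight 5+7=12, value 60+63=123
Best: $148.

$148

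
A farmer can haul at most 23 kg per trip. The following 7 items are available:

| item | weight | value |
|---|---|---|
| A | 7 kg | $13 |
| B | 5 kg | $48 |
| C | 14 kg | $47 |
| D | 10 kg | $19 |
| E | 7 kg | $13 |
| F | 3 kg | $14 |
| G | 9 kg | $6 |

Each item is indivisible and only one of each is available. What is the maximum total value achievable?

$109

Check high-value combinations within 23 kg:
- B+C+F: weight 5+14+3=22, value 48+47+14=109
- B+C: weight 5+14=19, value 48+47=95
- A+B+E+F: weight 7+5+7+3=22, value 13+48+13+14=88
- B+D+F: weight 5+10+3=18, value 48+19+14=81
- A+B+D: weight 7+5+10=22, value 13+48+19=80
Best: $109.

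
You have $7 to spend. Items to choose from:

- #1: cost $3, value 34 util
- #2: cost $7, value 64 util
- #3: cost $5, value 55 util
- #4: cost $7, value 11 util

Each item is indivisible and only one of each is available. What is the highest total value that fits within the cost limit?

64 util

Check high-value combinations within $7:
- #2: cost 7, value 64
- #3: cost 5, value 55
- #1: cost 3, value 34
- #4: cost 7, value 11
Best: 64 util.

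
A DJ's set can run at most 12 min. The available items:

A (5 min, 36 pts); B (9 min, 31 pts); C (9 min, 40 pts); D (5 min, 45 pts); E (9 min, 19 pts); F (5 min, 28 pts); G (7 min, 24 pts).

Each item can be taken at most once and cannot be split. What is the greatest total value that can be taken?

Check high-value combinations within 12 min:
- A+D: duration 5+5=10, value 36+45=81
- D+F: duration 5+5=10, value 45+28=73
- D+G: duration 5+7=12, value 45+24=69
Best: 81 pts.

81 pts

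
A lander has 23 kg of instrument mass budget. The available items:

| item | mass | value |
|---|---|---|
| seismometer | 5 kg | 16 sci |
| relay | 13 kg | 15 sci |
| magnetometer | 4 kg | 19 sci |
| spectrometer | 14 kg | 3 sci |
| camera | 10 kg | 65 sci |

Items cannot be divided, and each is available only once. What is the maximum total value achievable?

100 sci

This is a 0/1 knapsack; check combinations near the capacity.
- seismometer+magnetometer+camera: mass 5+4+10=19, value 16+19+65=100
- magnetometer+camera: mass 4+10=14, value 19+65=84
- seismometer+camera: mass 5+10=15, value 16+65=81
Best: 100 sci.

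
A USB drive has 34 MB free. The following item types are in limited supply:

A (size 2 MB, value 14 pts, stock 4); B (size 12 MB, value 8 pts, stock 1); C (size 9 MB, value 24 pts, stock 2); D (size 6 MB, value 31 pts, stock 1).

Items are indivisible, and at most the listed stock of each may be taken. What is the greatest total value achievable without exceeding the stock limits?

135 pts

Top feasible selections:
- 4×A + 2×C + 1×D: size 32, value 135
- 3×A + 2×C + 1×D: size 30, value 121
- 4×A + 1×C + 1×D: size 23, value 111
Best: 135 pts.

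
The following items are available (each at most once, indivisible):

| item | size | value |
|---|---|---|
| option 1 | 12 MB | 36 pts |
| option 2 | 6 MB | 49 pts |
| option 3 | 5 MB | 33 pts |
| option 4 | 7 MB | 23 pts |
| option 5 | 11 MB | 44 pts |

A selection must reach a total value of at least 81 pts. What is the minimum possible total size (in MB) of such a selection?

11

Subsets with value ≥ 81, sorted by total size:
- option 2+option 3: size 11, value 82
- option 2+option 5: size 17, value 93
Minimum size: 11 MB.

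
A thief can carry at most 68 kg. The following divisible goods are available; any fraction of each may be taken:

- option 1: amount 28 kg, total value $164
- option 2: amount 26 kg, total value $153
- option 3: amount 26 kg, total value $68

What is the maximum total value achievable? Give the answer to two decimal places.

Take in order of value per unit:
- option 2 (153/26 per unit): all 26 → value 153, running total 153.00
- option 1 (164/28 per unit): all 28 → value 164, running total 317.00
- option 3 (68/26 per unit): 14 of 26 → value 14×68/26 = 36.6154, running total 353.62
Total 353.62.

353.62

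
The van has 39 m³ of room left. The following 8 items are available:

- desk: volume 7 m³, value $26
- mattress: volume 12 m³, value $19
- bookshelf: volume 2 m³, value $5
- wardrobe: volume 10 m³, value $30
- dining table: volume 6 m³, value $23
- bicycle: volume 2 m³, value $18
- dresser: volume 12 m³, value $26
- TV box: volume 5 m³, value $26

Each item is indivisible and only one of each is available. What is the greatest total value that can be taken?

Check high-value combinations within 39 m³:
- desk+bookshelf+wardrobe+bicycle+dresser+TV box: volume 7+2+10+2+12+5=38, value 26+5+30+18+26+26=131
- desk+bookshelf+wardrobe+dining table+bicycle+TV box: volume 7+2+10+6+2+5=32, value 26+5+30+23+18+26=128
- bookshelf+wardrobe+dining table+bicycle+dresser+TV box: volume 2+10+6+2+12+5=37, value 5+30+23+18+26+26=128
- desk+bookshelf+wardrobe+dining table+bicycle+dresser: volume 7+2+10+6+2+12=39, value 26+5+30+23+18+26=128
- desk+wardrobe+bicycle+dresser+TV box: volume 7+10+2+12+5=36, value 26+30+18+26+26=126
Best: $131.

$131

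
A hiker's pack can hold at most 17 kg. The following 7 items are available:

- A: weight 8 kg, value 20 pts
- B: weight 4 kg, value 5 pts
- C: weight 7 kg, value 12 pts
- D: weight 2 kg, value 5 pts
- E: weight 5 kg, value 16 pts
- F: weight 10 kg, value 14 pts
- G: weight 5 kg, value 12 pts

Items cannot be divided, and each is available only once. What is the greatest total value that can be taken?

41 pts

Check high-value combinations within 17 kg:
- A+D+E: weight 8+2+5=15, value 20+5+16=41
- A+B+E: weight 8+4+5=17, value 20+5+16=41
- C+E+G: weight 7+5+5=17, value 12+16+12=40
Best: 41 pts.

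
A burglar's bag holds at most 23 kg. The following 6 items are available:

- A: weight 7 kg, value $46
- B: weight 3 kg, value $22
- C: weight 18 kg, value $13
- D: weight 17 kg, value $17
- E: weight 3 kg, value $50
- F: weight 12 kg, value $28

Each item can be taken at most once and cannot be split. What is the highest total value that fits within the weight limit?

This is a 0/1 knapsack; check combinations near the capacity.
- A+E+F: weight 7+3+12=22, value 46+50+28=124
- A+B+E: weight 7+3+3=13, value 46+22+50=118
- B+E+F: weight 3+3+12=18, value 22+50+28=100
- A+E: weight 7+3=10, value 46+50=96
Best: $124.

$124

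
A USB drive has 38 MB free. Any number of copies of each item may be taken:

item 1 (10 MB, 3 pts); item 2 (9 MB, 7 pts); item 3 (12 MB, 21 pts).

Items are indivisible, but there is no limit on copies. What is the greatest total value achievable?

63 pts

Best value-per-unit is item 3 at 21/12, and filling with it alone uses size 3×12=36. No mix of the others beats 3×21 = 63.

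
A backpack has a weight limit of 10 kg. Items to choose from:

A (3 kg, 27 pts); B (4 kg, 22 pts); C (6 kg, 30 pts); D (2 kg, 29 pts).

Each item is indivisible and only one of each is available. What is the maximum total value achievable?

This is a 0/1 knapsack; check combinations near the capacity.
- A+B+D: weight 3+4+2=9, value 27+22+29=78
- C+D: weight 6+2=8, value 30+29=59
- A+C: weight 3+6=9, value 27+30=57
- A+D: weight 3+2=5, value 27+29=56
- B+C: weight 4+6=10, value 22+30=52
Best: 78 pts.

78 pts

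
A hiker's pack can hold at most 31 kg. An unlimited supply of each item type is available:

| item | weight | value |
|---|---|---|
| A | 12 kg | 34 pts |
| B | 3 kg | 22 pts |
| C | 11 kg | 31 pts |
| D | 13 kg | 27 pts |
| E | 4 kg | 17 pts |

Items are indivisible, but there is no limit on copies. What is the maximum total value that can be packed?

Best value-per-unit is B at 22/3, and filling with it alone uses weight 10×3=30. No mix of the others beats 10×22 = 220.

220 pts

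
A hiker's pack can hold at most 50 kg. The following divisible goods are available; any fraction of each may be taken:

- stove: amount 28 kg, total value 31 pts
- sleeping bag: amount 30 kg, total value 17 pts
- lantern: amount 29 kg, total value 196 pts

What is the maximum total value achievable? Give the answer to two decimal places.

219.25

Take in order of value per unit:
- lantern (196/29 per unit): all 29 → value 196, running total 196.00
- stove (31/28 per unit): 21 of 28 → value 21×31/28 = 23.2500, running total 219.25
Total 219.25.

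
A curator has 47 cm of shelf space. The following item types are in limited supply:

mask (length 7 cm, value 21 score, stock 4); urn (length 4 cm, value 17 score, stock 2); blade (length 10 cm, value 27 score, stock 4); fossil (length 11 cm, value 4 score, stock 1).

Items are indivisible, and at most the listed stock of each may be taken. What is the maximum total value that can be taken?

145 score

Top feasible selections:
- 4×mask + 2×urn + 1×blade: length 46, value 145
- 1×mask + 2×urn + 3×blade: length 45, value 136
Best: 145 score.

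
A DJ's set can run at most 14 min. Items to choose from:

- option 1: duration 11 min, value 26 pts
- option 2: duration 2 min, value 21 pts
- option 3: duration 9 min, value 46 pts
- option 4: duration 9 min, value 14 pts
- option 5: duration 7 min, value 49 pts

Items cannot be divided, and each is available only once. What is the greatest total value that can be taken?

70 pts

Check high-value combinations within 14 min:
- option 2+option 5: duration 2+7=9, value 21+49=70
- option 2+option 3: duration 2+9=11, value 21+46=67
- option 5: duration 7, value 49
Best: 70 pts.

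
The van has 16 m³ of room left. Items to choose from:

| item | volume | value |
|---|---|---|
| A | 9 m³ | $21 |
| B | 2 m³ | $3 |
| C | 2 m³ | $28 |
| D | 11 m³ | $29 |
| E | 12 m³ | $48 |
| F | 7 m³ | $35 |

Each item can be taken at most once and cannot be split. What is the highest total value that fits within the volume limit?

This is a 0/1 knapsack; check combinations near the capacity.
- B+C+E: volume 2+2+12=16, value 3+28+48=79
- C+E: volume 2+12=14, value 28+48=76
- B+C+F: volume 2+2+7=11, value 3+28+35=66
Best: $79.

$79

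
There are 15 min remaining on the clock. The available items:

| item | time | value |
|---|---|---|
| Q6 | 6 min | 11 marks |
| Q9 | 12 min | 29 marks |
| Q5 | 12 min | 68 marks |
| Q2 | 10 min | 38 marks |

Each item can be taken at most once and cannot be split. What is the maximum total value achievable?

68 marks

Check high-value combinations within 15 min:
- Q5: time 12, value 68
- Q2: time 10, value 38
- Q9: time 12, value 29
- Q6: time 6, value 11
Best: 68 marks.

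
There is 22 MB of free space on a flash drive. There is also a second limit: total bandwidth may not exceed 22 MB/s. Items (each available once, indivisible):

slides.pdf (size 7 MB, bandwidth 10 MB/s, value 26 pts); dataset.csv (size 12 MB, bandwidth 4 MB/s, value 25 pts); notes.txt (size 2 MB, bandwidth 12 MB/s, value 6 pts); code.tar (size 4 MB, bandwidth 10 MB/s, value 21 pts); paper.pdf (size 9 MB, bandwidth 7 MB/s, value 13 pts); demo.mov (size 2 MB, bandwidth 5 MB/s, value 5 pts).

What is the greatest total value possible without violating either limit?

Feasible sets respecting both limits:
- slides.pdf+dataset.csv+demo.mov: size 21, bandwidth 19, value 56
- slides.pdf+dataset.csv: size 19, bandwidth 14, value 51
- dataset.csv+code.tar+demo.mov: size 18, bandwidth 19, value 51
- slides.pdf+code.tar: size 11, bandwidth 20, value 47
Best: 56 pts.

56 pts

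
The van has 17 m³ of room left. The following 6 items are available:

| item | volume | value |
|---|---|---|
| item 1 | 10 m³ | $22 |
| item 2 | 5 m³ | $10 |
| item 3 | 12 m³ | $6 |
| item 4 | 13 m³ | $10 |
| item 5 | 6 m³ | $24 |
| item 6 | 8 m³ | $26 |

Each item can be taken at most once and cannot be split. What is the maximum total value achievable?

Check high-value combinations within 17 m³:
- item 5+item 6: volume 6+8=14, value 24+26=50
- item 1+item 5: volume 10+6=16, value 22+24=46
- item 2+item 6: volume 5+8=13, value 10+26=36
Best: $50.

$50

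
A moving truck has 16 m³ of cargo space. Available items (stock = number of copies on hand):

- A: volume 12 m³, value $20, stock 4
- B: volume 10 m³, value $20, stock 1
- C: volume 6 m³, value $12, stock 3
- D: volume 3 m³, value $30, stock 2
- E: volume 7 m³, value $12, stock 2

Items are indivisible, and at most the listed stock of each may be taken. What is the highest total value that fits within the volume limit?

Top feasible selections:
- 1×B + 2×D: volume 16, value 80
- 1×C + 2×D: volume 12, value 72
- 2×D + 1×E: volume 13, value 72
- 2×D: volume 6, value 60
Best: $80.

$80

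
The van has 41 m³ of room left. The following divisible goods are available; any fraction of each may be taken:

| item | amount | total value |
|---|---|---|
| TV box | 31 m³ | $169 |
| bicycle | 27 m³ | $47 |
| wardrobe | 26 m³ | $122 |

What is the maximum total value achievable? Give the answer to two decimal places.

215.92

Take in order of value per unit:
- TV box (169/31 per unit): all 31 → value 169, running total 169.00
- wardrobe (122/26 per unit): 10 of 26 → value 10×122/26 = 46.9231, running total 215.92
Total 215.92.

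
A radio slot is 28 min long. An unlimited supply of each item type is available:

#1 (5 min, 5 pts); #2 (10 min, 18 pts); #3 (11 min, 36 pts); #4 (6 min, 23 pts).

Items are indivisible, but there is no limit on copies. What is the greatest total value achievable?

95 pts

Best value-per-unit is #4 at 23/6; filling with it alone gives 4×23 = 92.
Optimal mix: 2×#3 + 1×#4 → duration 28, value 95.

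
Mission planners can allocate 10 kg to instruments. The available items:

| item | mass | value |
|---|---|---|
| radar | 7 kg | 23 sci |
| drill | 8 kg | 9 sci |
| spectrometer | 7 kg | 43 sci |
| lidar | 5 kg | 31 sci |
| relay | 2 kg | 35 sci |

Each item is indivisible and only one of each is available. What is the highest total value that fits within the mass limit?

Check high-value combinations within 10 kg:
- spectrometer+relay: mass 7+2=9, value 43+35=78
- lidar+relay: mass 5+2=7, value 31+35=66
- radar+relay: mass 7+2=9, value 23+35=58
- drill+relay: mass 8+2=10, value 9+35=44
- spectrometer: mass 7, value 43
Best: 78 sci.

78 sci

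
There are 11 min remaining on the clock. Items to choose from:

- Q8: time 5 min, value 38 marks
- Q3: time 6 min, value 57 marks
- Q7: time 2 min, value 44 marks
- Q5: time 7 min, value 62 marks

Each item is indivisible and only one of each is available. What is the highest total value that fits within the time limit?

Check high-value combinations within 11 min:
- Q7+Q5: time 2+7=9, value 44+62=106
- Q3+Q7: time 6+2=8, value 57+44=101
- Q8+Q3: time 5+6=11, value 38+57=95
Best: 106 marks.

106 marks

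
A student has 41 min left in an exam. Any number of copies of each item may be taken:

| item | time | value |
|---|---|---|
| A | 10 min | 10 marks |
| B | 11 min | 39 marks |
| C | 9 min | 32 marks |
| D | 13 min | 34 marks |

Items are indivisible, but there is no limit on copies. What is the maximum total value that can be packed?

Best value-per-unit is C at 32/9; filling with it alone gives 4×32 = 128.
Optimal mix: 2×B + 2×C → time 40, value 142.

142 marks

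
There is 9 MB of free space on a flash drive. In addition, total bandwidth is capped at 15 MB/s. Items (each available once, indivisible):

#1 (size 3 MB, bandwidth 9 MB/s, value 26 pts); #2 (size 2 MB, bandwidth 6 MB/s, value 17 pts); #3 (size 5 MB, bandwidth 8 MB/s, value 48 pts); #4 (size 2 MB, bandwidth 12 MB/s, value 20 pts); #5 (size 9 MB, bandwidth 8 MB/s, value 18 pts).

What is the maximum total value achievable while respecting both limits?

65 pts

Feasible sets respecting both limits:
- #2+#3: size 7, bandwidth 14, value 65
- #3: size 5, bandwidth 8, value 48
- #1+#2: size 5, bandwidth 15, value 43
- #1: size 3, bandwidth 9, value 26
Best: 65 pts.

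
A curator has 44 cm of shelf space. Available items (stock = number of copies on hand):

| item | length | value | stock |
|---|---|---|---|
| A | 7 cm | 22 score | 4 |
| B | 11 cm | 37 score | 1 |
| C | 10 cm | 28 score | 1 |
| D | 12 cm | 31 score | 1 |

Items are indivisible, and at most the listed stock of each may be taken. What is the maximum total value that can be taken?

Top feasible selections:
- 3×A + 1×B + 1×D: length 44, value 134
- 3×A + 1×B + 1×C: length 42, value 131
- 4×A + 1×B: length 39, value 125
Best: 134 score.

134 score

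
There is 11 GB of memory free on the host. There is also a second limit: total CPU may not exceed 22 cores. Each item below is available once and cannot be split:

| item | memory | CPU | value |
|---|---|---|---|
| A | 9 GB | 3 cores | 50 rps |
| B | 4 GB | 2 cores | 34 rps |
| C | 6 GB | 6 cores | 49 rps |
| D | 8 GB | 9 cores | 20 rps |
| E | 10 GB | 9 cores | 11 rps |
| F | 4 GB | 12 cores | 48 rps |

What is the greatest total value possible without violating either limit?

Feasible sets respecting both limits:
- C+F: memory 10, CPU 18, value 97
- B+C: memory 10, CPU 8, value 83
- B+F: memory 8, CPU 14, value 82
- A: memory 9, CPU 3, value 50
Best: 97 rps.

97 rps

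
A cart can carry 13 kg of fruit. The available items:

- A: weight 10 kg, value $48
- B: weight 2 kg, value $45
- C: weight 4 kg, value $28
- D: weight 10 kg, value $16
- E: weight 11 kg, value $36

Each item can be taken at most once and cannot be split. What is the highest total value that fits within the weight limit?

This is a 0/1 knapsack; check combinations near the capacity.
- A+B: weight 10+2=12, value 48+45=93
- B+E: weight 2+11=13, value 45+36=81
- B+C: weight 2+4=6, value 45+28=73
- B+D: weight 2+10=12, value 45+16=61
- A: weight 10, value 48
Best: $93.

$93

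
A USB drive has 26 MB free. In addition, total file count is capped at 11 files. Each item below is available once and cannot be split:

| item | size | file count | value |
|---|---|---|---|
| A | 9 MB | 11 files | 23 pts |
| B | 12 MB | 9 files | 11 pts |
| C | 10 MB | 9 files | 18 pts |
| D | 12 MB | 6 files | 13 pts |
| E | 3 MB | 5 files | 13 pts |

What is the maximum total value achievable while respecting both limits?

Feasible sets respecting both limits:
- D+E: size 15, file count 11, value 26
- A: size 9, file count 11, value 23
- C: size 10, file count 9, value 18
- D: size 12, file count 6, value 13
Best: 26 pts.

26 pts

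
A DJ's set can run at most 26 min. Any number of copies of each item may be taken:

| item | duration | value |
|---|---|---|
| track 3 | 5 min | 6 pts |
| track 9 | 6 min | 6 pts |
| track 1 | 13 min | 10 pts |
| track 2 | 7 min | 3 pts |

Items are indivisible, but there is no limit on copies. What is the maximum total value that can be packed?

30 pts

Best value-per-unit is track 3 at 6/5, and filling with it alone uses duration 5×5=25. No mix of the others beats 5×6 = 30.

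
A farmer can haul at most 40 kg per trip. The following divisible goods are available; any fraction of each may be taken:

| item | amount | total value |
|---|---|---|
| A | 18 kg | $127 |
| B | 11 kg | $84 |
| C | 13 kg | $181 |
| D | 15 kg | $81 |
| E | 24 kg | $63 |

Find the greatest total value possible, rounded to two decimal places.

377.89

Take in order of value per unit:
- C (181/13 per unit): all 13 → value 181, running total 181.00
- B (84/11 per unit): all 11 → value 84, running total 265.00
- A (127/18 per unit): 16 of 18 → value 16×127/18 = 112.8889, running total 377.89
Total 377.89.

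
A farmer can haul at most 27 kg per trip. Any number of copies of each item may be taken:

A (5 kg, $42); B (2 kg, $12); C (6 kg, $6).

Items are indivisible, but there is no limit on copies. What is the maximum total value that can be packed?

Best value-per-unit is A at 42/5; filling with it alone gives 5×42 = 210.
Optimal mix: 5×A + 1×B → weight 27, value 222.

$222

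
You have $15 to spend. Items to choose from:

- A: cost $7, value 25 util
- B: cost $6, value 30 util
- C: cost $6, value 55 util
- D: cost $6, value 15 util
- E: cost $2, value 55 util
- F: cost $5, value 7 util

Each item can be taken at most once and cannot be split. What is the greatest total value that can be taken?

140 util

Check high-value combinations within $15:
- B+C+E: cost 6+6+2=14, value 30+55+55=140
- A+C+E: cost 7+6+2=15, value 25+55+55=135
- C+D+E: cost 6+6+2=14, value 55+15+55=125
- C+E+F: cost 6+2+5=13, value 55+55+7=117
- C+E: cost 6+2=8, value 55+55=110
Best: 140 util.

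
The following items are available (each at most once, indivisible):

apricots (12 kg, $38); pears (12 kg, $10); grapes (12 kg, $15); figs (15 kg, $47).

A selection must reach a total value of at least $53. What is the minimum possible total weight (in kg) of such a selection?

24

Subsets with value ≥ 53, sorted by total weight:
- apricots+grapes: weight 24, value 53
- apricots+figs: weight 27, value 85
- grapes+figs: weight 27, value 62
- pears+figs: weight 27, value 57
Minimum weight: 24 kg.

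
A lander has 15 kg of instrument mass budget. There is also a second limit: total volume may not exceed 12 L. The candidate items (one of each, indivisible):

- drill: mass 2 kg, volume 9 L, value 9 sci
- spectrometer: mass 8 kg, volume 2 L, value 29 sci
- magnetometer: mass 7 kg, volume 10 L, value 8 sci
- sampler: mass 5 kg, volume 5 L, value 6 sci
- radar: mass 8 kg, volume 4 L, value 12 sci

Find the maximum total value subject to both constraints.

38 sci

Feasible sets respecting both limits:
- drill+spectrometer: mass 10, volume 11, value 38
- spectrometer+magnetometer: mass 15, volume 12, value 37
- spectrometer+sampler: mass 13, volume 7, value 35
- spectrometer: mass 8, volume 2, value 29
Best: 38 sci.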